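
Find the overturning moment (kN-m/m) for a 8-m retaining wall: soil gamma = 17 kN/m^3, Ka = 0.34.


Pa = 0.5 * Ka * gamma * H^2
= 0.5 * 0.34 * 17 * 8^2
= 184.96 kN/m
Arm = H / 3 = 8 / 3 = 2.6667 m
Mo = Pa * arm = Pa * H / 3 = 184.96 * 8 / 3 = 493.2267 kN-m/m

493.2267 kN-m/m


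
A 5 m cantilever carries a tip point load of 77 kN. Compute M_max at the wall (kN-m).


For a cantilever with a point load at the free end:
M_max = P * L = 77 * 5 = 385 kN-m

385 kN-m


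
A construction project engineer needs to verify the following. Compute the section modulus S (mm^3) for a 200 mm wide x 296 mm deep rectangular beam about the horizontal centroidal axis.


S = b * h^2 / 6
= 200 * 296^2 / 6
= 200 * 87616 / 6
= 2920533.33 mm^3

2920533.33 mm^3


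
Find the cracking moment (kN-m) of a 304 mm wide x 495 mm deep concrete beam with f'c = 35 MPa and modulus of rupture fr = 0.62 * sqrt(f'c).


fr = 0.62 * sqrt(35) = 0.62 * 5.9161 = 3.668 MPa
I = 304 * 495^3 / 12 = 3072613500.0 mm^4
y_t = 247.5 mm
M_cr = fr * I / y_t = 3.668 * 3072613500.0 / 247.5 N-mm
= 45.5364 kN-m

45.5364 kN-m


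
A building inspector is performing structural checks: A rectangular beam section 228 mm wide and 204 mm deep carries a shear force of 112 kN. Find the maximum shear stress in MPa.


A = b * h = 228 * 204 = 46512 mm^2
V = 112 kN = 112000.0 N
tau_max = 1.5 * V / A = 1.5 * 112000.0 / 46512
= 3.612 MPa

3.612 MPa


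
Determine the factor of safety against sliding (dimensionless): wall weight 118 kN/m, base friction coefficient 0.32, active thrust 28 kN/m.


Resisting force = mu * W = 0.32 * 118 = 37.76 kN/m
FOS = Resisting / Driving = 37.76 / 28
= 1.3486 (dimensionless)

1.3486 (dimensionless)


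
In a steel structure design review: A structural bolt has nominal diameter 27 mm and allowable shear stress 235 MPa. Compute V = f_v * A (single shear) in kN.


A = pi * d^2 / 4 = pi * 27^2 / 4 = 572.5553 mm^2
V = f_v * A / 1000 = 235 * 572.5553 / 1000
= 134.5505 kN

134.5505 kN


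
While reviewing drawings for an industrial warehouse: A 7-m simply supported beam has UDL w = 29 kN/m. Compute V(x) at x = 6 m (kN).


R_A = w * L / 2 = 29 * 7 / 2 = 101.5 kN
V(x) = R_A - w * x = 101.5 - 29 * 6
= -72.5 kN

-72.5 kN


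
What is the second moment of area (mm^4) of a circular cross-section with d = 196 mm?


r = d / 2 = 196 / 2 = 98.0 mm
I = pi * r^4 / 4 = pi * 98.0^4 / 4
= 72442625.88 mm^4

72442625.88 mm^4


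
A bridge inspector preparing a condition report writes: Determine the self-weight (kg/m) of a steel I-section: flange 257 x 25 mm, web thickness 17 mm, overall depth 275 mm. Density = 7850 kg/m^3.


A_flanges = 2 * 257 * 25 = 12850 mm^2
A_web = (275 - 2 * 25) * 17 = 3825 mm^2
A_total = 12850 + 3825 = 16675 mm^2 = 0.016675 m^2
Weight = rho * A = 7850 * 0.016675 = 130.8988 kg/m

130.8988 kg/m


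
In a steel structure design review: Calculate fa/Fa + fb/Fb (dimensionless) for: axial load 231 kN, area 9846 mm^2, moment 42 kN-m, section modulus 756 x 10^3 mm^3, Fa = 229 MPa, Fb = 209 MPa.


f_a = P / A = 231000.0 / 9846 = 23.4613 MPa
f_b = M / S = 42000000.0 / 756000.0 = 55.5556 MPa
Ratio = f_a / Fa + f_b / Fb
= 23.4613 / 229 + 55.5556 / 209
= 0.3683 (dimensionless)

0.3683 (dimensionless)


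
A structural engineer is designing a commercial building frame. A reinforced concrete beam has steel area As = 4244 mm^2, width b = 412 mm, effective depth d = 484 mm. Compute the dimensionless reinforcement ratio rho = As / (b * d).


rho = As / (b * d)
= 4244 / (412 * 484)
= 4244 / 199408
= 0.021283 (dimensionless)

0.021283 (dimensionless)


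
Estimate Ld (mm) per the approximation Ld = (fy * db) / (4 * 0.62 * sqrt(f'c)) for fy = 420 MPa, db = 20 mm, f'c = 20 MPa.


Ld = (fy * db) / (4 * 0.62 * sqrt(f'c))
= (420 * 20) / (4 * 0.62 * sqrt(20))
= 8400 / 11.0909
= 757.38 mm

757.38 mm


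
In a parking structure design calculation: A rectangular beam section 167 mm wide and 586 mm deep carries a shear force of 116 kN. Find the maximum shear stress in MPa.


A = b * h = 167 * 586 = 97862 mm^2
V = 116 kN = 116000.0 N
tau_max = 1.5 * V / A = 1.5 * 116000.0 / 97862
= 1.778 MPa

1.778 MPa


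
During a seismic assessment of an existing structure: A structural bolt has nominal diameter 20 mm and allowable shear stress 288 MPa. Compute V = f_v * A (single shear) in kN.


A = pi * d^2 / 4 = pi * 20^2 / 4 = 314.1593 mm^2
V = f_v * A / 1000 = 288 * 314.1593 / 1000
= 90.4779 kN

90.4779 kN


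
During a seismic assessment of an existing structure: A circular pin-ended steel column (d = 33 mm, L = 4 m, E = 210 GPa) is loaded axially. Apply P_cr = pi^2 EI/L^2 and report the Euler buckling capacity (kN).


I = pi * d^4 / 64 = 58213.76 mm^4
L = 4000.0 mm
P_cr = pi^2 * E * I / L^2
= 9.8696 * 210000.0 * 58213.76 / 4000.0^2
= 7540.93 N = 7.5409 kN

7.5409 kN


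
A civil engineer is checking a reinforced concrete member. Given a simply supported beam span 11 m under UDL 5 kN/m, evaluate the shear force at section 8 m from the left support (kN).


R_A = w * L / 2 = 5 * 11 / 2 = 27.5 kN
V(x) = R_A - w * x = 27.5 - 5 * 8
= -12.5 kN

-12.5 kN


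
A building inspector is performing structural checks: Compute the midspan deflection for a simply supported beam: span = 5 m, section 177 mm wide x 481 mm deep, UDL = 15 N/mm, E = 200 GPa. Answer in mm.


I = 177 * 481^3 / 12 = 1641448454.75 mm^4
L = 5000.0 mm, w = 15 N/mm, E = 200000.0 MPa
delta = 5 * w * L^4 / (384 * E * I)
= 5 * 15 * 5000.0^4 / (384 * 200000.0 * 1641448454.75)
= 0.3718 mm

0.3718 mm


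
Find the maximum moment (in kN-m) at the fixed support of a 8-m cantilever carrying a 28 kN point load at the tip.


For a cantilever with a point load at the free end:
M_max = P * L = 28 * 8 = 224 kN-m

224 kN-m


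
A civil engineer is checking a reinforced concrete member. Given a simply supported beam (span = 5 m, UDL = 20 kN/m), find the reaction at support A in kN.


Total load = w * L = 20 * 5 = 100 kN
By symmetry, each reaction R = total / 2 = 100 / 2 = 50.0 kN

50.0 kN


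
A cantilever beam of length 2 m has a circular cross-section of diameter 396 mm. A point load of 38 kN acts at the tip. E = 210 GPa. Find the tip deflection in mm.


I = pi * d^4 / 64 = pi * 396^4 / 64 = 1207120547.23 mm^4
L = 2000.0 mm, P = 38000.0 N, E = 210000.0 MPa
delta = P * L^3 / (3 * E * I)
= 38000.0 * 2000.0^3 / (3 * 210000.0 * 1207120547.23)
= 0.3997 mm

0.3997 mm


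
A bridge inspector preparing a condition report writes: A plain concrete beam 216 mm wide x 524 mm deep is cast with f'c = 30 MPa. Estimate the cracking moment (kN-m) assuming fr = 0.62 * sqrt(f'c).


fr = 0.62 * sqrt(30) = 0.62 * 5.4772 = 3.3959 MPa
I = 216 * 524^3 / 12 = 2589800832.0 mm^4
y_t = 262.0 mm
M_cr = fr * I / y_t = 3.3959 * 2589800832.0 / 262.0 N-mm
= 33.5674 kN-m

33.5674 kN-m


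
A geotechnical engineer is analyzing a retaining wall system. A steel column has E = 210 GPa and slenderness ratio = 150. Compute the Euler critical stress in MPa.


sigma_cr = pi^2 * E / lambda^2
= 9.8696 * 210000.0 / 150^2
= 9.8696 * 210000.0 / 22500
= 92.1163 MPa

92.1163 MPa


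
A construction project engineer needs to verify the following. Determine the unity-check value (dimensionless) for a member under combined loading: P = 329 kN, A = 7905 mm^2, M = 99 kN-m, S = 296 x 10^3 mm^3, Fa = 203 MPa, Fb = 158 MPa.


f_a = P / A = 329000.0 / 7905 = 41.6192 MPa
f_b = M / S = 99000000.0 / 296000.0 = 334.4595 MPa
Ratio = f_a / Fa + f_b / Fb
= 41.6192 / 203 + 334.4595 / 158
= 2.3219 (dimensionless)

2.3219 (dimensionless)


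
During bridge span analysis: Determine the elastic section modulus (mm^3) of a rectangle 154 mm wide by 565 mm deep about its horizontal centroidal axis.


S = b * h^2 / 6
= 154 * 565^2 / 6
= 154 * 319225 / 6
= 8193441.67 mm^3

8193441.67 mm^3


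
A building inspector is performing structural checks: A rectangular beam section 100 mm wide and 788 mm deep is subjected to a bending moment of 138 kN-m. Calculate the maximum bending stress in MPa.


I = b * h^3 / 12 = 100 * 788^3 / 12 = 4077532266.67 mm^4
y = h / 2 = 788 / 2 = 394.0 mm
M = 138 kN-m = 138000000.0 N-mm
sigma = M * y / I = 138000000.0 * 394.0 / 4077532266.67
= 13.33 MPa

13.33 MPa


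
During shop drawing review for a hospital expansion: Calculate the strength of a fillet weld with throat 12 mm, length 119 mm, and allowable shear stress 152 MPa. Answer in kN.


Strength = throat * length * allowable stress
= 12 * 119 * 152 N
= 217056 N
= 217.06 kN

217.06 kN


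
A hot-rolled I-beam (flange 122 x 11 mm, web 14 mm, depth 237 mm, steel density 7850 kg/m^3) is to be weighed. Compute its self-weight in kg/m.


A_flanges = 2 * 122 * 11 = 2684 mm^2
A_web = (237 - 2 * 11) * 14 = 3010 mm^2
A_total = 2684 + 3010 = 5694 mm^2 = 0.005694 m^2
Weight = rho * A = 7850 * 0.005694 = 44.6979 kg/m

44.6979 kg/m


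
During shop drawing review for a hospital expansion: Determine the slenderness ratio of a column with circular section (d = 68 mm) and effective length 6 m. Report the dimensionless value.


Radius of gyration r = d / 4 = 68 / 4 = 17.0 mm
L_eff = 6000.0 mm
Slenderness ratio = L / r = 6000.0 / 17.0 = 352.94 (dimensionless)

352.94 (dimensionless)


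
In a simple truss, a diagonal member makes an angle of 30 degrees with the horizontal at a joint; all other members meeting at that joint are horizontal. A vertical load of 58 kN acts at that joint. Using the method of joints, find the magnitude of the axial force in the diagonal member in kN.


At the joint, only the diagonal has a vertical component, so vertical equilibrium gives:
F * sin(30) = 58
F = 58 / sin(30)
= 58 / 0.5
= 116.0 kN

116.0 kN


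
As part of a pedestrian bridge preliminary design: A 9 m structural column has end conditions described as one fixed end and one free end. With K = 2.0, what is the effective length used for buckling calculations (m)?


L_eff = K * L
= 2.0 * 9
= 18.0 m

18.0 m


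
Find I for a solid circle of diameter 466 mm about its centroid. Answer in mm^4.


r = d / 2 = 466 / 2 = 233.0 mm
I = pi * r^4 / 4 = pi * 233.0^4 / 4
= 2314800489.18 mm^4

2314800489.18 mm^4


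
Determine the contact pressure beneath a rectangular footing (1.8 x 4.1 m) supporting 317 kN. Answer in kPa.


A = 1.8 * 4.1 = 7.38 m^2
q = P / A = 317 / 7.38
= 42.9539 kPa

42.9539 kPa


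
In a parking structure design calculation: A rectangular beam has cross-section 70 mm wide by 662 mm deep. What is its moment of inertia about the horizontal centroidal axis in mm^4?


I = b * h^3 / 12
= 70 * 662^3 / 12
= 70 * 290117528 / 12
= 1692352246.67 mm^4

1692352246.67 mm^4


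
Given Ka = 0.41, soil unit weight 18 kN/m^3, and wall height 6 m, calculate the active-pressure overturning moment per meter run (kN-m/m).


Pa = 0.5 * Ka * gamma * H^2
= 0.5 * 0.41 * 18 * 6^2
= 132.84 kN/m
Arm = H / 3 = 6 / 3 = 2.0 m
Mo = Pa * arm = Pa * H / 3 = 132.84 * 6 / 3 = 265.68 kN-m/m

265.68 kN-m/m


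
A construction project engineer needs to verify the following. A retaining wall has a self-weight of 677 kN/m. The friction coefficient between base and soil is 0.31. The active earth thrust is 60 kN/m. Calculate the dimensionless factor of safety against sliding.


Resisting force = mu * W = 0.31 * 677 = 209.87 kN/m
FOS = Resisting / Driving = 209.87 / 60
= 3.4978 (dimensionless)

3.4978 (dimensionless)


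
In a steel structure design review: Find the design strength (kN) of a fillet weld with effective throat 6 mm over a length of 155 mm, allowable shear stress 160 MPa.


Strength = throat * length * allowable stress
= 6 * 155 * 160 N
= 148800 N
= 148.8 kN

148.8 kN


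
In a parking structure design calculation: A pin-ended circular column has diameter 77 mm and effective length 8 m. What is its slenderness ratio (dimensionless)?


Radius of gyration r = d / 4 = 77 / 4 = 19.25 mm
L_eff = 8000.0 mm
Slenderness ratio = L / r = 8000.0 / 19.25 = 415.58 (dimensionless)

415.58 (dimensionless)


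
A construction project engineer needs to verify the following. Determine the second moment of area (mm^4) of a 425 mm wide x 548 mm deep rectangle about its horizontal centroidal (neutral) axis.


I = b * h^3 / 12
= 425 * 548^3 / 12
= 425 * 164566592 / 12
= 5828400133.33 mm^4

5828400133.33 mm^4


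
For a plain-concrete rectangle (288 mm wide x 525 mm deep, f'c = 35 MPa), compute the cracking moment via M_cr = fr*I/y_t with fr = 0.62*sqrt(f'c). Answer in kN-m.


fr = 0.62 * sqrt(35) = 0.62 * 5.9161 = 3.668 MPa
I = 288 * 525^3 / 12 = 3472875000.0 mm^4
y_t = 262.5 mm
M_cr = fr * I / y_t = 3.668 * 3472875000.0 / 262.5 N-mm
= 48.5272 kN-m

48.5272 kN-m


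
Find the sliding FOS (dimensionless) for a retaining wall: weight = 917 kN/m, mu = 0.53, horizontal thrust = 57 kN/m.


Resisting force = mu * W = 0.53 * 917 = 486.01 kN/m
FOS = Resisting / Driving = 486.01 / 57
= 8.5265 (dimensionless)

8.5265 (dimensionless)


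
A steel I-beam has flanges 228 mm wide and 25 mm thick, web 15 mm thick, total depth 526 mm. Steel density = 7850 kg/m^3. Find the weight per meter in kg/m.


A_flanges = 2 * 228 * 25 = 11400 mm^2
A_web = (526 - 2 * 25) * 15 = 7140 mm^2
A_total = 11400 + 7140 = 18540 mm^2 = 0.018540 m^2
Weight = rho * A = 7850 * 0.018540 = 145.539 kg/m

145.539 kg/m


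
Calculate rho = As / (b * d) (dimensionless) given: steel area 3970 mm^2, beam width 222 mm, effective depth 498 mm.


rho = As / (b * d)
= 3970 / (222 * 498)
= 3970 / 110556
= 0.035909 (dimensionless)

0.035909 (dimensionless)


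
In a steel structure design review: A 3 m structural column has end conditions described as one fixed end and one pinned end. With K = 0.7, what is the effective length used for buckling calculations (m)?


L_eff = K * L
= 0.7 * 3
= 2.1 m

2.1 m


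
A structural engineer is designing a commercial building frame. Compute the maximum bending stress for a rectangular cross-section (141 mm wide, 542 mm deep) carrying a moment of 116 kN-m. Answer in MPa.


I = b * h^3 / 12 = 141 * 542^3 / 12 = 1870836034.0 mm^4
y = h / 2 = 542 / 2 = 271.0 mm
M = 116 kN-m = 116000000.0 N-mm
sigma = M * y / I = 116000000.0 * 271.0 / 1870836034.0
= 16.8 MPa

16.8 MPa


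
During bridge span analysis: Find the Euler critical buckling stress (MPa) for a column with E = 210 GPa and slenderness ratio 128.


sigma_cr = pi^2 * E / lambda^2
= 9.8696 * 210000.0 / 128^2
= 9.8696 * 210000.0 / 16384
= 126.5025 MPa

126.5025 MPa


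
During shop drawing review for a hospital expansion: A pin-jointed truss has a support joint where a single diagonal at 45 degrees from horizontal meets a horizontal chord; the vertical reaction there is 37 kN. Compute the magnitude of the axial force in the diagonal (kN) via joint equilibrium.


At the joint, only the diagonal has a vertical component, so vertical equilibrium gives:
F * sin(45) = 37
F = 37 / sin(45)
= 37 / 0.707107
= 52.33 kN

52.33 kN


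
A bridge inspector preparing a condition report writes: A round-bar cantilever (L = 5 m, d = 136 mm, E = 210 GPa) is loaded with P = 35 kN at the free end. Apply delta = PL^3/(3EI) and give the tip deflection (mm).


I = pi * d^4 / 64 = pi * 136^4 / 64 = 16792893.44 mm^4
L = 5000.0 mm, P = 35000.0 N, E = 210000.0 MPa
delta = P * L^3 / (3 * E * I)
= 35000.0 * 5000.0^3 / (3 * 210000.0 * 16792893.44)
= 413.5347 mm

413.5347 mm


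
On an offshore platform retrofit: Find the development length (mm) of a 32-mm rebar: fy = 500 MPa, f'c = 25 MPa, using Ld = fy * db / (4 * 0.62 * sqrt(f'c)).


Ld = (fy * db) / (4 * 0.62 * sqrt(f'c))
= (500 * 32) / (4 * 0.62 * sqrt(25))
= 16000 / 12.4
= 1290.32 mm

1290.32 mm


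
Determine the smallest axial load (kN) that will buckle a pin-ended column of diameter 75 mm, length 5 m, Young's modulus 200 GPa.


I = pi * d^4 / 64 = 1553155.55 mm^4
L = 5000.0 mm
P_cr = pi^2 * E * I / L^2
= 9.8696 * 200000.0 * 1553155.55 / 5000.0^2
= 122632.25 N = 122.6322 kN

122.6322 kN


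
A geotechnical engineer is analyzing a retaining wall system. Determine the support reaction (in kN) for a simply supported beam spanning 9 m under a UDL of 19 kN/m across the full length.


Total load = w * L = 19 * 9 = 171 kN
By symmetry, each reaction R = total / 2 = 171 / 2 = 85.5 kN

85.5 kN


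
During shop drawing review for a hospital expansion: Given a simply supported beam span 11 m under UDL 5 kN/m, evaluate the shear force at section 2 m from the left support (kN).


R_A = w * L / 2 = 5 * 11 / 2 = 27.5 kN
V(x) = R_A - w * x = 27.5 - 5 * 2
= 17.5 kN

17.5 kN


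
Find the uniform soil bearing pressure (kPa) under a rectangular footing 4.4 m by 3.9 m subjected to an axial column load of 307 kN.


A = 4.4 * 3.9 = 17.16 m^2
q = P / A = 307 / 17.16
= 17.8904 kPa

17.8904 kPa


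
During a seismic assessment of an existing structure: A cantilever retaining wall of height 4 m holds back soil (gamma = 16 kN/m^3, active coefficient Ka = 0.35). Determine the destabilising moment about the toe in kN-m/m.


Pa = 0.5 * Ka * gamma * H^2
= 0.5 * 0.35 * 16 * 4^2
= 44.8 kN/m
Arm = H / 3 = 4 / 3 = 1.3333 m
Mo = Pa * arm = Pa * H / 3 = 44.8 * 4 / 3 = 59.7333 kN-m/m

59.7333 kN-m/m


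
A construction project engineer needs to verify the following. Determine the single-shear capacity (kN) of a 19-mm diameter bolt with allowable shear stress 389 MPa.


A = pi * d^2 / 4 = pi * 19^2 / 4 = 283.5287 mm^2
V = f_v * A / 1000 = 389 * 283.5287 / 1000
= 110.2927 kN

110.2927 kN


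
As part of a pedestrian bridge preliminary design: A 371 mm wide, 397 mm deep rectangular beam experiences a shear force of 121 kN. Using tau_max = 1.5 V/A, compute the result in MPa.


A = b * h = 371 * 397 = 147287 mm^2
V = 121 kN = 121000.0 N
tau_max = 1.5 * V / A = 1.5 * 121000.0 / 147287
= 1.2323 MPa

1.2323 MPa


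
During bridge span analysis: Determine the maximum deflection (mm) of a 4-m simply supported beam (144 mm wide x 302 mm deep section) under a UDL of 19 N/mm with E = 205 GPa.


I = 144 * 302^3 / 12 = 330523296.0 mm^4
L = 4000.0 mm, w = 19 N/mm, E = 205000.0 MPa
delta = 5 * w * L^4 / (384 * E * I)
= 5 * 19 * 4000.0^4 / (384 * 205000.0 * 330523296.0)
= 0.9347 mm

0.9347 mm


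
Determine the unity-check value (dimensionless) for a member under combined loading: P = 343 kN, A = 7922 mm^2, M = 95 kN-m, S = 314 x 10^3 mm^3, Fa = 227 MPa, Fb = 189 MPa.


f_a = P / A = 343000.0 / 7922 = 43.2971 MPa
f_b = M / S = 95000000.0 / 314000.0 = 302.5478 MPa
Ratio = f_a / Fa + f_b / Fb
= 43.2971 / 227 + 302.5478 / 189
= 1.7915 (dimensionless)

1.7915 (dimensionless)


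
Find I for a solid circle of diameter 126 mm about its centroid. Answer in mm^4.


r = d / 2 = 126 / 2 = 63.0 mm
I = pi * r^4 / 4 = pi * 63.0^4 / 4
= 12372346.64 mm^4

12372346.64 mm^4


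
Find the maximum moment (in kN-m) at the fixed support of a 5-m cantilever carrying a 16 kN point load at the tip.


For a cantilever with a point load at the free end:
M_max = P * L = 16 * 5 = 80 kN-m

80 kN-m


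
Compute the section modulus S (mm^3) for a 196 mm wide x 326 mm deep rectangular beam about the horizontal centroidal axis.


S = b * h^2 / 6
= 196 * 326^2 / 6
= 196 * 106276 / 6
= 3471682.67 mm^3

3471682.67 mm^3


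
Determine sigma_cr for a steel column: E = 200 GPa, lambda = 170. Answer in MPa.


sigma_cr = pi^2 * E / lambda^2
= 9.8696 * 200000.0 / 170^2
= 9.8696 * 200000.0 / 28900
= 68.3018 MPa

68.3018 MPa


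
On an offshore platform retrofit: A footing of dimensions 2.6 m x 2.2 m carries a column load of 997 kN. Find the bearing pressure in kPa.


A = 2.6 * 2.2 = 5.72 m^2
q = P / A = 997 / 5.72
= 174.3007 kPa

174.3007 kPa


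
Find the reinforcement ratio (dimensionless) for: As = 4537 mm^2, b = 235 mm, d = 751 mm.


rho = As / (b * d)
= 4537 / (235 * 751)
= 4537 / 176485
= 0.025708 (dimensionless)

0.025708 (dimensionless)


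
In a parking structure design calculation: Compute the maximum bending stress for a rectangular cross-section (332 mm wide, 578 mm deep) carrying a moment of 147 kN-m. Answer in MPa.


I = b * h^3 / 12 = 332 * 578^3 / 12 = 5342448605.33 mm^4
y = h / 2 = 578 / 2 = 289.0 mm
M = 147 kN-m = 147000000.0 N-mm
sigma = M * y / I = 147000000.0 * 289.0 / 5342448605.33
= 7.95 MPa

7.95 MPa


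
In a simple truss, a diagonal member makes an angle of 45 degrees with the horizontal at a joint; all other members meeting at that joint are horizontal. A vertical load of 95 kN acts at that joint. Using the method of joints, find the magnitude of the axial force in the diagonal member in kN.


At the joint, only the diagonal has a vertical component, so vertical equilibrium gives:
F * sin(45) = 95
F = 95 / sin(45)
= 95 / 0.707107
= 134.35 kN

134.35 kN


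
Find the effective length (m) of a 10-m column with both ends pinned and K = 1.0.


L_eff = K * L
= 1.0 * 10
= 10.0 m

10.0 m


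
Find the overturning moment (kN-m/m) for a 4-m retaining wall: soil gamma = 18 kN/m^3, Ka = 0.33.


Pa = 0.5 * Ka * gamma * H^2
= 0.5 * 0.33 * 18 * 4^2
= 47.52 kN/m
Arm = H / 3 = 4 / 3 = 1.3333 m
Mo = Pa * arm = Pa * H / 3 = 47.52 * 4 / 3 = 63.36 kN-m/m

63.36 kN-m/m


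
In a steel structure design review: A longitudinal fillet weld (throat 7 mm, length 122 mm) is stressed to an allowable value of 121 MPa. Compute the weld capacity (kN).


Strength = throat * length * allowable stress
= 7 * 122 * 121 N
= 103334 N
= 103.33 kN

103.33 kN


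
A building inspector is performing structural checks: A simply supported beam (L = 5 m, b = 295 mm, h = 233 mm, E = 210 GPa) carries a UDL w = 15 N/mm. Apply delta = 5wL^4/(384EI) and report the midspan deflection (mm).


I = 295 * 233^3 / 12 = 310962867.92 mm^4
L = 5000.0 mm, w = 15 N/mm, E = 210000.0 MPa
delta = 5 * w * L^4 / (384 * E * I)
= 5 * 15 * 5000.0^4 / (384 * 210000.0 * 310962867.92)
= 1.8693 mm

1.8693 mm


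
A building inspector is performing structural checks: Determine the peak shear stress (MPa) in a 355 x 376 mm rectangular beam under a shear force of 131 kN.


A = b * h = 355 * 376 = 133480 mm^2
V = 131 kN = 131000.0 N
tau_max = 1.5 * V / A = 1.5 * 131000.0 / 133480
= 1.4721 MPa

1.4721 MPa


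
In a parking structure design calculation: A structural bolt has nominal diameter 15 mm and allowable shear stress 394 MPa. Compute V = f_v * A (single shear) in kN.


A = pi * d^2 / 4 = pi * 15^2 / 4 = 176.7146 mm^2
V = f_v * A / 1000 = 394 * 176.7146 / 1000
= 69.6255 kN

69.6255 kN


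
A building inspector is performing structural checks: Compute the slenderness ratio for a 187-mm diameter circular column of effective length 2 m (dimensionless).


Radius of gyration r = d / 4 = 187 / 4 = 46.75 mm
L_eff = 2000.0 mm
Slenderness ratio = L / r = 2000.0 / 46.75 = 42.78 (dimensionless)

42.78 (dimensionless)


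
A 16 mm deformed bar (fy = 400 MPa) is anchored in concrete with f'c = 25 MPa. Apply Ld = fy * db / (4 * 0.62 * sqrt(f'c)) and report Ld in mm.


Ld = (fy * db) / (4 * 0.62 * sqrt(f'c))
= (400 * 16) / (4 * 0.62 * sqrt(25))
= 6400 / 12.4
= 516.13 mm

516.13 mm


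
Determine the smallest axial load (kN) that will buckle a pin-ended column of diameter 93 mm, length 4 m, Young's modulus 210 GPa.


I = pi * d^4 / 64 = 3671991.72 mm^4
L = 4000.0 mm
P_cr = pi^2 * E * I / L^2
= 9.8696 * 210000.0 * 3671991.72 / 4000.0^2
= 475664.51 N = 475.6645 kN

475.6645 kN


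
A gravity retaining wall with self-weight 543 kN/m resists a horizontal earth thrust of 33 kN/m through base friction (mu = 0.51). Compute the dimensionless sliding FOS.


Resisting force = mu * W = 0.51 * 543 = 276.93 kN/m
FOS = Resisting / Driving = 276.93 / 33
= 8.3918 (dimensionless)

8.3918 (dimensionless)


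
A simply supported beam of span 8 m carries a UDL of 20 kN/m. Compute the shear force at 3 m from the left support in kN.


R_A = w * L / 2 = 20 * 8 / 2 = 80.0 kN
V(x) = R_A - w * x = 80.0 - 20 * 3
= 20.0 kN

20.0 kN


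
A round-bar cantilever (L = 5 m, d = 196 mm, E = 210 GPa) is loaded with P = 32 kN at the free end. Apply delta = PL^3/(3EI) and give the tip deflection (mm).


I = pi * d^4 / 64 = pi * 196^4 / 64 = 72442625.88 mm^4
L = 5000.0 mm, P = 32000.0 N, E = 210000.0 MPa
delta = P * L^3 / (3 * E * I)
= 32000.0 * 5000.0^3 / (3 * 210000.0 * 72442625.88)
= 87.6446 mm

87.6446 mm


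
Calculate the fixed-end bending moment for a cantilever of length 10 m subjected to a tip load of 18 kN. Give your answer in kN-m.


For a cantilever with a point load at the free end:
M_max = P * L = 18 * 10 = 180 kN-m

180 kN-m


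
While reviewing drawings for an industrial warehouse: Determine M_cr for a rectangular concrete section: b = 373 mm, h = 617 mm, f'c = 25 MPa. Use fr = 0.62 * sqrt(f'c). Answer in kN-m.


fr = 0.62 * sqrt(25) = 0.62 * 5.0 = 3.1 MPa
I = 373 * 617^3 / 12 = 7301012262.42 mm^4
y_t = 308.5 mm
M_cr = fr * I / y_t = 3.1 * 7301012262.42 / 308.5 N-mm
= 73.3651 kN-m

73.3651 kN-m


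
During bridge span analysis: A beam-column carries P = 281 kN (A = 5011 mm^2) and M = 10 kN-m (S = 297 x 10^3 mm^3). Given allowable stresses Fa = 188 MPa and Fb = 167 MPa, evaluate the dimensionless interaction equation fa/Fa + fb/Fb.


f_a = P / A = 281000.0 / 5011 = 56.0766 MPa
f_b = M / S = 10000000.0 / 297000.0 = 33.67 MPa
Ratio = f_a / Fa + f_b / Fb
= 56.0766 / 188 + 33.67 / 167
= 0.4999 (dimensionless)

0.4999 (dimensionless)


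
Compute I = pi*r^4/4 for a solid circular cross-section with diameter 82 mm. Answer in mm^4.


r = d / 2 = 82 / 2 = 41.0 mm
I = pi * r^4 / 4 = pi * 41.0^4 / 4
= 2219347.5 mm^4

2219347.5 mm^4


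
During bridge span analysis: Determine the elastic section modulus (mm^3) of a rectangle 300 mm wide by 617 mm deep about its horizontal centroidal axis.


S = b * h^2 / 6
= 300 * 617^2 / 6
= 300 * 380689 / 6
= 19034450.0 mm^3

19034450.0 mm^3


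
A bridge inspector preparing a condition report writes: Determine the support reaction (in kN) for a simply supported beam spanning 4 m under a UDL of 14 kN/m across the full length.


Total load = w * L = 14 * 4 = 56 kN
By symmetry, each reaction R = total / 2 = 56 / 2 = 28.0 kN

28.0 kN


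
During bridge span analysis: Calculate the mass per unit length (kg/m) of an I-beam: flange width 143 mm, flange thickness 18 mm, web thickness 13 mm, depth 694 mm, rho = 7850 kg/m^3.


A_flanges = 2 * 143 * 18 = 5148 mm^2
A_web = (694 - 2 * 18) * 13 = 8554 mm^2
A_total = 5148 + 8554 = 13702 mm^2 = 0.013702 m^2
Weight = rho * A = 7850 * 0.013702 = 107.5607 kg/m

107.5607 kg/m


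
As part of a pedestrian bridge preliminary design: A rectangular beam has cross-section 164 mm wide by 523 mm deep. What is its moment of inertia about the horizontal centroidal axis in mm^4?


I = b * h^3 / 12
= 164 * 523^3 / 12
= 164 * 143055667 / 12
= 1955094115.67 mm^4

1955094115.67 mm^4


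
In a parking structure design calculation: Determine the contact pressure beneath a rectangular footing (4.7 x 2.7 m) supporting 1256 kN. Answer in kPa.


A = 4.7 * 2.7 = 12.69 m^2
q = P / A = 1256 / 12.69
= 98.9756 kPa

98.9756 kPa


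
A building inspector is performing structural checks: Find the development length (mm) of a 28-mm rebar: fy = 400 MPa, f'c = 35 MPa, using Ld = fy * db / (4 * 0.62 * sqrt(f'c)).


Ld = (fy * db) / (4 * 0.62 * sqrt(f'c))
= (400 * 28) / (4 * 0.62 * sqrt(35))
= 11200 / 14.6719
= 763.37 mm

763.37 mm


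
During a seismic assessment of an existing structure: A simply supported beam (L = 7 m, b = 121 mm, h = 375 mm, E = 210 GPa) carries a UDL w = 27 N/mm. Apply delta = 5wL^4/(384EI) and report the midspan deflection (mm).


I = 121 * 375^3 / 12 = 531738281.25 mm^4
L = 7000.0 mm, w = 27 N/mm, E = 210000.0 MPa
delta = 5 * w * L^4 / (384 * E * I)
= 5 * 27 * 7000.0^4 / (384 * 210000.0 * 531738281.25)
= 7.5592 mm

7.5592 mm


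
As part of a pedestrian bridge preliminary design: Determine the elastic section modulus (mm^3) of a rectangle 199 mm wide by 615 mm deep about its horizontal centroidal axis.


S = b * h^2 / 6
= 199 * 615^2 / 6
= 199 * 378225 / 6
= 12544462.5 mm^3

12544462.5 mm^3


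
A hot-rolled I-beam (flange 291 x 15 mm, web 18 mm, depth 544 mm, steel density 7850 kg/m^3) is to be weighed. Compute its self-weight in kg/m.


A_flanges = 2 * 291 * 15 = 8730 mm^2
A_web = (544 - 2 * 15) * 18 = 9252 mm^2
A_total = 8730 + 9252 = 17982 mm^2 = 0.017982 m^2
Weight = rho * A = 7850 * 0.017982 = 141.1587 kg/m

141.1587 kg/m


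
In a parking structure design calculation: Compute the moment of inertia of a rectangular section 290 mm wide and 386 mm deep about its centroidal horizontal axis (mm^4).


I = b * h^3 / 12
= 290 * 386^3 / 12
= 290 * 57512456 / 12
= 1389884353.33 mm^4

1389884353.33 mm^4


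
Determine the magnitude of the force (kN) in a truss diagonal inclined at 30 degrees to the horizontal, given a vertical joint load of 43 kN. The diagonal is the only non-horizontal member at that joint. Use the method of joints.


At the joint, only the diagonal has a vertical component, so vertical equilibrium gives:
F * sin(30) = 43
F = 43 / sin(30)
= 43 / 0.5
= 86.0 kN

86.0 kN


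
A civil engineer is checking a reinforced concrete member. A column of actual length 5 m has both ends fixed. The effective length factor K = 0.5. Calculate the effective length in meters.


L_eff = K * L
= 0.5 * 5
= 2.5 m

2.5 m


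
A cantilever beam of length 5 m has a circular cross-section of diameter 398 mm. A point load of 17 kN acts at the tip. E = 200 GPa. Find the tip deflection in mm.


I = pi * d^4 / 64 = pi * 398^4 / 64 = 1231692188.23 mm^4
L = 5000.0 mm, P = 17000.0 N, E = 200000.0 MPa
delta = P * L^3 / (3 * E * I)
= 17000.0 * 5000.0^3 / (3 * 200000.0 * 1231692188.23)
= 2.8754 mm

2.8754 mm


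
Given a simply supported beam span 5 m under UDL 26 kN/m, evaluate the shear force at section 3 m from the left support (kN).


R_A = w * L / 2 = 26 * 5 / 2 = 65.0 kN
V(x) = R_A - w * x = 65.0 - 26 * 3
= -13.0 kN

-13.0 kN


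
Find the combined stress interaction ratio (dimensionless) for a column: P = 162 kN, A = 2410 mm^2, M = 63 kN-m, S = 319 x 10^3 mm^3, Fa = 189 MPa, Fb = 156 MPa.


f_a = P / A = 162000.0 / 2410 = 67.2199 MPa
f_b = M / S = 63000000.0 / 319000.0 = 197.4922 MPa
Ratio = f_a / Fa + f_b / Fb
= 67.2199 / 189 + 197.4922 / 156
= 1.6216 (dimensionless)

1.6216 (dimensionless)


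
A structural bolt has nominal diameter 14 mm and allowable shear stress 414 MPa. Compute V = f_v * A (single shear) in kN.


A = pi * d^2 / 4 = pi * 14^2 / 4 = 153.938 mm^2
V = f_v * A / 1000 = 414 * 153.938 / 1000
= 63.7303 kN

63.7303 kN


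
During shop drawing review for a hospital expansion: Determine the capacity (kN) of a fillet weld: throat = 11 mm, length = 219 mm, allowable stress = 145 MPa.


Strength = throat * length * allowable stress
= 11 * 219 * 145 N
= 349305 N
= 349.31 kN

349.31 kN


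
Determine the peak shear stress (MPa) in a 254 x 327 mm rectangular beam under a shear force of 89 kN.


A = b * h = 254 * 327 = 83058 mm^2
V = 89 kN = 89000.0 N
tau_max = 1.5 * V / A = 1.5 * 89000.0 / 83058
= 1.6073 MPa

1.6073 MPa


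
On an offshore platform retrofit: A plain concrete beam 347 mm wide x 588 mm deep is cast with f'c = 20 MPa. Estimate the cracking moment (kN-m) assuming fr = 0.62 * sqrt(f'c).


fr = 0.62 * sqrt(20) = 0.62 * 4.4721 = 2.7727 MPa
I = 347 * 588^3 / 12 = 5878685232.0 mm^4
y_t = 294.0 mm
M_cr = fr * I / y_t = 2.7727 * 5878685232.0 / 294.0 N-mm
= 55.4421 kN-m

55.4421 kN-m


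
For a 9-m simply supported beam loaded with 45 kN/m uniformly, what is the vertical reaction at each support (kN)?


Total load = w * L = 45 * 9 = 405 kN
By symmetry, each reaction R = total / 2 = 405 / 2 = 202.5 kN

202.5 kN


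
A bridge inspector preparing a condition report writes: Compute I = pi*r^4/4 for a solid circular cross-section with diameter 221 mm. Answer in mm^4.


r = d / 2 = 221 / 2 = 110.5 mm
I = pi * r^4 / 4 = pi * 110.5^4 / 4
= 117095173.24 mm^4

117095173.24 mm^4


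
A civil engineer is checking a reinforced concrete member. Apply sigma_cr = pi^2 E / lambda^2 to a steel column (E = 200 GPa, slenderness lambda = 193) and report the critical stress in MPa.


sigma_cr = pi^2 * E / lambda^2
= 9.8696 * 200000.0 / 193^2
= 9.8696 * 200000.0 / 37249
= 52.9926 MPa

52.9926 MPa


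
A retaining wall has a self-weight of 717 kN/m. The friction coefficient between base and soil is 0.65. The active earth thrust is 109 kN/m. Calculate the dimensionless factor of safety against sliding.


Resisting force = mu * W = 0.65 * 717 = 466.05 kN/m
FOS = Resisting / Driving = 466.05 / 109
= 4.2757 (dimensionless)

4.2757 (dimensionless)


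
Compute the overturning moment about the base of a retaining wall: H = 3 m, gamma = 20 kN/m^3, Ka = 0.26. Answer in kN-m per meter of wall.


Pa = 0.5 * Ka * gamma * H^2
= 0.5 * 0.26 * 20 * 3^2
= 23.4 kN/m
Arm = H / 3 = 3 / 3 = 1.0 m
Mo = Pa * arm = Pa * H / 3 = 23.4 * 3 / 3 = 23.4 kN-m/m

23.4 kN-m/m


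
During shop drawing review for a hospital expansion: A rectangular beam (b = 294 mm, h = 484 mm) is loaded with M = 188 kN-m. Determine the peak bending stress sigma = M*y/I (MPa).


I = b * h^3 / 12 = 294 * 484^3 / 12 = 2777807648.0 mm^4
y = h / 2 = 484 / 2 = 242.0 mm
M = 188 kN-m = 188000000.0 N-mm
sigma = M * y / I = 188000000.0 * 242.0 / 2777807648.0
= 16.38 MPa

16.38 MPa


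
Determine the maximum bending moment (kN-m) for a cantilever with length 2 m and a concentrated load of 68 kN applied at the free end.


For a cantilever with a point load at the free end:
M_max = P * L = 68 * 2 = 136 kN-m

136 kN-m


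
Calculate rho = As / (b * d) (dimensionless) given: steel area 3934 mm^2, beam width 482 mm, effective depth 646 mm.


rho = As / (b * d)
= 3934 / (482 * 646)
= 3934 / 311372
= 0.012634 (dimensionless)

0.012634 (dimensionless)


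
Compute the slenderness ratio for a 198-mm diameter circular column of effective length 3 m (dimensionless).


Radius of gyration r = d / 4 = 198 / 4 = 49.5 mm
L_eff = 3000.0 mm
Slenderness ratio = L / r = 3000.0 / 49.5 = 60.61 (dimensionless)

60.61 (dimensionless)


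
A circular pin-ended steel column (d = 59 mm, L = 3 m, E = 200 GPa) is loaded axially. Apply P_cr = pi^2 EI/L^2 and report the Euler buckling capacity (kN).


I = pi * d^4 / 64 = 594809.57 mm^4
L = 3000.0 mm
P_cr = pi^2 * E * I / L^2
= 9.8696 * 200000.0 * 594809.57 / 3000.0^2
= 130456.34 N = 130.4563 kN

130.4563 kN


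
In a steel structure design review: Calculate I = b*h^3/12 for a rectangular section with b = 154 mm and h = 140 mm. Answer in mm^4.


I = b * h^3 / 12
= 154 * 140^3 / 12
= 154 * 2744000 / 12
= 35214666.67 mm^4

35214666.67 mm^4


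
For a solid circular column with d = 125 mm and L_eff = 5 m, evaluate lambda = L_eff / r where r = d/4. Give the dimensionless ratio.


Radius of gyration r = d / 4 = 125 / 4 = 31.25 mm
L_eff = 5000.0 mm
Slenderness ratio = L / r = 5000.0 / 31.25 = 160.0 (dimensionless)

160.0 (dimensionless)


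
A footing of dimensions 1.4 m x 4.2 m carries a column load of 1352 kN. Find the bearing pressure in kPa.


A = 1.4 * 4.2 = 5.88 m^2
q = P / A = 1352 / 5.88
= 229.932 kPa

229.932 kPa


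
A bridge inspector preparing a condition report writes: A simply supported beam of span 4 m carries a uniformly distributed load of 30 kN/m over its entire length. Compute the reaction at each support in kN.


Total load = w * L = 30 * 4 = 120 kN
By symmetry, each reaction R = total / 2 = 120 / 2 = 60.0 kN

60.0 kN


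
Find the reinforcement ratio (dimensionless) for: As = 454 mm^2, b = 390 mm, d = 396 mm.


rho = As / (b * d)
= 454 / (390 * 396)
= 454 / 154440
= 0.00294 (dimensionless)

0.00294 (dimensionless)


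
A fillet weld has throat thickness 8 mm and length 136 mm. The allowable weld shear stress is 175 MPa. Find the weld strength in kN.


Strength = throat * length * allowable stress
= 8 * 136 * 175 N
= 190400 N
= 190.4 kN

190.4 kN


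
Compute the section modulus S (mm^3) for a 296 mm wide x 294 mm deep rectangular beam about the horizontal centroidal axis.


S = b * h^2 / 6
= 296 * 294^2 / 6
= 296 * 86436 / 6
= 4264176.0 mm^3

4264176.0 mm^3


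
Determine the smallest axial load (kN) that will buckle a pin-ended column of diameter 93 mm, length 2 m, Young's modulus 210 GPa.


I = pi * d^4 / 64 = 3671991.72 mm^4
L = 2000.0 mm
P_cr = pi^2 * E * I / L^2
= 9.8696 * 210000.0 * 3671991.72 / 2000.0^2
= 1902658.04 N = 1902.658 kN

1902.658 kN


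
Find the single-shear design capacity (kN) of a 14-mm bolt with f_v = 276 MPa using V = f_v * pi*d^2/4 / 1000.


A = pi * d^2 / 4 = pi * 14^2 / 4 = 153.938 mm^2
V = f_v * A / 1000 = 276 * 153.938 / 1000
= 42.4869 kN

42.4869 kN


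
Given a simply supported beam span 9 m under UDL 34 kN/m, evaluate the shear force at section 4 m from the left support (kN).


R_A = w * L / 2 = 34 * 9 / 2 = 153.0 kN
V(x) = R_A - w * x = 153.0 - 34 * 4
= 17.0 kN

17.0 kN


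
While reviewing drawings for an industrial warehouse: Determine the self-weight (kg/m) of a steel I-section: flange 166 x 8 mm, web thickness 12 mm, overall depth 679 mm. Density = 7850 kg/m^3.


A_flanges = 2 * 166 * 8 = 2656 mm^2
A_web = (679 - 2 * 8) * 12 = 7956 mm^2
A_total = 2656 + 7956 = 10612 mm^2 = 0.010612 m^2
Weight = rho * A = 7850 * 0.010612 = 83.3042 kg/m

83.3042 kg/m


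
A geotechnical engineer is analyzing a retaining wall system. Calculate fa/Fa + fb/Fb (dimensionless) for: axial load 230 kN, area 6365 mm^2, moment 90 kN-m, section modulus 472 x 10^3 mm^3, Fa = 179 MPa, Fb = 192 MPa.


f_a = P / A = 230000.0 / 6365 = 36.1351 MPa
f_b = M / S = 90000000.0 / 472000.0 = 190.678 MPa
Ratio = f_a / Fa + f_b / Fb
= 36.1351 / 179 + 190.678 / 192
= 1.195 (dimensionless)

1.195 (dimensionless)


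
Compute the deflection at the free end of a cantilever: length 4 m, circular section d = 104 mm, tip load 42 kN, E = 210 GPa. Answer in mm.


I = pi * d^4 / 64 = pi * 104^4 / 64 = 5742529.78 mm^4
L = 4000.0 mm, P = 42000.0 N, E = 210000.0 MPa
delta = P * L^3 / (3 * E * I)
= 42000.0 * 4000.0^3 / (3 * 210000.0 * 5742529.78)
= 742.9943 mm

742.9943 mm


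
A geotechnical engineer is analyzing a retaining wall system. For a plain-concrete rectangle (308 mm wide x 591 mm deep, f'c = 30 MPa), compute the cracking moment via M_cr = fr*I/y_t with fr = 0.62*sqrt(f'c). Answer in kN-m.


fr = 0.62 * sqrt(30) = 0.62 * 5.4772 = 3.3959 MPa
I = 308 * 591^3 / 12 = 5298243489.0 mm^4
y_t = 295.5 mm
M_cr = fr * I / y_t = 3.3959 * 5298243489.0 / 295.5 N-mm
= 60.8873 kN-m

60.8873 kN-m


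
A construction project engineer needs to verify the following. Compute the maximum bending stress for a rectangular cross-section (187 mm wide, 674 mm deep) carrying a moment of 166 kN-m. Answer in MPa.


I = b * h^3 / 12 = 187 * 674^3 / 12 = 4771336540.67 mm^4
y = h / 2 = 674 / 2 = 337.0 mm
M = 166 kN-m = 166000000.0 N-mm
sigma = M * y / I = 166000000.0 * 337.0 / 4771336540.67
= 11.72 MPa

11.72 MPa


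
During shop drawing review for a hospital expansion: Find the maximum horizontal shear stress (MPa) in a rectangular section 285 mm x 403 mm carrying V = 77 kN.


A = b * h = 285 * 403 = 114855 mm^2
V = 77 kN = 77000.0 N
tau_max = 1.5 * V / A = 1.5 * 77000.0 / 114855
= 1.0056 MPa

1.0056 MPa


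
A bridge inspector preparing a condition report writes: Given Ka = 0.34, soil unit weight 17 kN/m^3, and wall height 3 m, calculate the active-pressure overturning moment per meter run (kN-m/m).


Pa = 0.5 * Ka * gamma * H^2
= 0.5 * 0.34 * 17 * 3^2
= 26.01 kN/m
Arm = H / 3 = 3 / 3 = 1.0 m
Mo = Pa * arm = Pa * H / 3 = 26.01 * 3 / 3 = 26.01 kN-m/m

26.01 kN-m/m


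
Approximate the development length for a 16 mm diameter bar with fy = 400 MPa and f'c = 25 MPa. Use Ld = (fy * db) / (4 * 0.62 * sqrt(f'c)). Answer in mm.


Ld = (fy * db) / (4 * 0.62 * sqrt(f'c))
= (400 * 16) / (4 * 0.62 * sqrt(25))
= 6400 / 12.4
= 516.13 mm

516.13 mm
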